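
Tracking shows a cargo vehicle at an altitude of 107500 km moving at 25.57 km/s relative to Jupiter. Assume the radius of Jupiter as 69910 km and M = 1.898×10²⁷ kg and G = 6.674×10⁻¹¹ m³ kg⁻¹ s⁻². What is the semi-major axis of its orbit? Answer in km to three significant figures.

a ≈ 1.64×10⁵ km

μ = GM = 6.674×10⁻¹¹ × 1.898×10²⁷ = 1.267×10¹⁷ m³/s².
r = 69910 + 107500 = 1.7741×10⁵ km = 1.774×10⁸ m.
Specific orbital energy ε = v²/2 − μ/r = (25570)²/2 − 1.267×10¹⁷/1.774×10⁸ = -3.871×10⁸ J/kg.
Since ε = −μ/(2a), a = −μ/(2ε) = 1.636×10⁸ m = 1.6362×10⁵ km.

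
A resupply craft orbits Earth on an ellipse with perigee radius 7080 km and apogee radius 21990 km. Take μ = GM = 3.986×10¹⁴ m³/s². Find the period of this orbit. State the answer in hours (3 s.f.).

Semi-major axis a = (r_p + r_a)/2 = (7080.0 + 21990)/2 = 14535 km = 1.454×10⁷ m.
By Kepler's third law T = 2π√(a³/μ) = 2π × 2.776×10³ = 1.744×10⁴ s.
= 4.844 hours.

T ≈ 4.84 hours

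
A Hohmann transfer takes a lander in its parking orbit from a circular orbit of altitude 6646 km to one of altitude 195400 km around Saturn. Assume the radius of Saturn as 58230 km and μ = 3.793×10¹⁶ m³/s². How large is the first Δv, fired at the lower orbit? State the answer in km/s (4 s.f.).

Δv ≈ 6.335 km/s

r₁ = 58230 + 6646 = 64876 km = 6.4876×10⁷ m.
r₂ = 58230 + 195400 = 253630 km = 2.5363×10⁸ m.
Transfer ellipse a_t = (r₁ + r₂)/2 = 1.593×10⁸ m.
At r₁: circular v_c1 = √(μ/r₁) = 24180 m/s; transfer-perikrone v_p = √[μ(2/r₁ − 1/a_t)] = 30510 m/s.
Δv₁ = v_p − v_c1 = 6335 m/s.
= 6.335 km/s.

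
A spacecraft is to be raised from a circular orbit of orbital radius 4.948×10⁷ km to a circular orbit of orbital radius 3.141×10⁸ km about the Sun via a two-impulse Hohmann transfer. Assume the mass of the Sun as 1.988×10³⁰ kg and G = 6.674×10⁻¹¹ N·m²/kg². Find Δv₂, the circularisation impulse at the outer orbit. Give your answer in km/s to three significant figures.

Δv ≈ 9.83 km/s

μ = GM = 6.674×10⁻¹¹ × 1.988×10³⁰ = 1.327×10²⁰ m³/s².
r₁ = 4.948×10⁷ km = 4.948×10¹⁰ m.
r₂ = 3.141×10⁸ km = 3.141×10¹¹ m.
Transfer ellipse a_t = (r₁ + r₂)/2 = 1.818×10¹¹ m.
At r₁: circular v_c1 = √(μ/r₁) = 51780 m/s; transfer-perihelion v_p = √[μ(2/r₁ − 1/a_t)] = 68070 m/s.
At r₂: circular v_c2 = √(μ/r₂) = 20550 m/s; transfer-aphelion v_a = √[μ(2/r₂ − 1/a_t)] = 10720 m/s.
Δv₂ = v_c2 − v_a = 9830 m/s.
= 9.830 km/s.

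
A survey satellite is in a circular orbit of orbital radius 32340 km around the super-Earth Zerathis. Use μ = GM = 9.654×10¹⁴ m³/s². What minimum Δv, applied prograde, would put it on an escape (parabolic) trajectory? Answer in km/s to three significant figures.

Δv ≈ 2.26 km/s

r = 32340 km = 3.234×10⁷ m.
Circular speed v_c = √(μ/r) = 5464 m/s.
Escape speed v_esc = √(2μ/r) = √2 × v_c = 7727 m/s.
Δv = v_esc − v_c = 2263 m/s = 2.263 km/s.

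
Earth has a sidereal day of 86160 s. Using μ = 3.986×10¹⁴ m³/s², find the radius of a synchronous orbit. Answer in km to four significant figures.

A synchronous orbit has period T, so by Kepler's third law a = (μT²/4π²)^(1/3).
μT²/4π² = 3.986×10¹⁴ × (8.616×10⁴)² / 39.48 = 7.495×10²² m³.
a = 4.216×10⁷ m = 42163 km.

r_sync ≈ 42160 km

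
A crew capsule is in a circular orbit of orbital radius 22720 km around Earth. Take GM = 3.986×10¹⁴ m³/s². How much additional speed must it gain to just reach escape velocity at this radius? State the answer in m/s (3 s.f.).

Δv ≈ 1730 m/s

r = 22720 km = 2.272×10⁷ m.
Circular speed v_c = √(μ/r) = 4189 m/s.
Escape speed v_esc = √(2μ/r) = √2 × v_c = 5924 m/s.
Δv = v_esc − v_c = 1735 m/s.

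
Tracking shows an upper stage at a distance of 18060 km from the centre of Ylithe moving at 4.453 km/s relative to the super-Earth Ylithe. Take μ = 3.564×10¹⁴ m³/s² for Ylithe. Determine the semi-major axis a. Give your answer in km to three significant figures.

a ≈ 18100 km

r = 1.806×10⁷ m.
Vis-viva rearranged: 1/a = 2/r − v²/μ = 1.107×10⁻⁷ − 5.564×10⁻⁸ = 5.510×10⁻⁸ m⁻¹.
a = 1.815×10⁷ m = 18147 km.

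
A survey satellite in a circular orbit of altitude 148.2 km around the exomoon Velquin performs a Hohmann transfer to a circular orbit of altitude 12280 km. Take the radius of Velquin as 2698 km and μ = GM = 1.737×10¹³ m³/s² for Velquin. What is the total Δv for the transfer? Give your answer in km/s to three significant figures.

r₁ = 2698 + 148.2 = 2846.2 km = 2.8462×10⁶ m.
r₂ = 2698 + 12280 = 14978 km = 1.4978×10⁷ m.
Transfer ellipse a_t = (r₁ + r₂)/2 = 8.912×10⁶ m.
At r₁: circular v_c1 = √(μ/r₁) = 2470 m/s; transfer-periapsis v_p = √[μ(2/r₁ − 1/a_t)] = 3203 m/s.
Δv₁ = v_p − v_c1 = 732.2 m/s.
At r₂: circular v_c2 = √(μ/r₂) = 1077 m/s; transfer-apoapsis v_a = √[μ(2/r₂ − 1/a_t)] = 608.6 m/s.
Δv₂ = v_c2 − v_a = 468.3 m/s.
Total Δv = Δv₁ + Δv₂ = 1201 m/s = 1.201 km/s.

Δv_total ≈ 1.20 km/s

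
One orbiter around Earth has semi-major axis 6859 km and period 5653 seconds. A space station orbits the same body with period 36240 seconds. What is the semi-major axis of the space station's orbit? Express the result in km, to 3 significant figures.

a₂ ≈ 23700 km

Kepler's third law: a³ ∝ T², so a₂ = a₁ (T₂/T₁)^(2/3).
T₂/T₁ = 6.411, (T₂/T₁)^(2/3) = 3.451.
a₂ = 6859 × 3.451 = 23670 km.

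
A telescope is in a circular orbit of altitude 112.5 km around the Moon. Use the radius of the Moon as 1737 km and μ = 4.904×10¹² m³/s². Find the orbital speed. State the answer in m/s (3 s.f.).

r = 1737 + 112.5 = 1849.5 km = 1.8495×10⁶ m.
For a circular orbit v = √(μ/r) = √(4.904×10¹² / 1.850×10⁶) = √(2.652×10⁶) = 1628 m/s.

v ≈ 1630 m/s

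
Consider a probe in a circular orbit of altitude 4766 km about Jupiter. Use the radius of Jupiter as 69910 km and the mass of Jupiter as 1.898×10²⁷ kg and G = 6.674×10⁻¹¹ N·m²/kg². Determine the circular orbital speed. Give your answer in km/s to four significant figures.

μ = GM = 6.674×10⁻¹¹ × 1.898×10²⁷ = 1.267×10¹⁷ m³/s².
r = 69910 + 4766 = 74676 km = 7.4676×10⁷ m.
For a circular orbit v = √(μ/r) = √(1.267×10¹⁷ / 7.468×10⁷) = √(1.696×10⁹) = 41190 m/s.
That is 41.19 km/s.

v ≈ 41.19 km/s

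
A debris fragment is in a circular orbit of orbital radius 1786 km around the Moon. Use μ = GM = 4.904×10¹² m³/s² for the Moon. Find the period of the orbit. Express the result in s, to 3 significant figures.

r = 1786 km = 1.786×10⁶ m.
Kepler's third law: T = 2π√(r³/μ) = 2π√((1.786×10⁶)³ / 4.904×10¹²).
r³/μ = 1.162×10⁶ s², so T = 2π × 1.078×10³ = 6.772×10³ s.

T ≈ 6770 s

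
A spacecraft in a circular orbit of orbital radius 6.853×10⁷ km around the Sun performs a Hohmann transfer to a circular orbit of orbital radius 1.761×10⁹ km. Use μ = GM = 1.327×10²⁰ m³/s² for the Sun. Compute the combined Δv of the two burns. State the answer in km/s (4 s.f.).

Δv_total ≈ 23.36 km/s

r₁ = 6.853×10⁷ km = 6.853×10¹⁰ m.
r₂ = 1.761×10⁹ km = 1.761×10¹² m.
Transfer ellipse a_t = (r₁ + r₂)/2 = 9.148×10¹¹ m.
At r₁: circular v_c1 = √(μ/r₁) = 44000 m/s; transfer-perihelion v_p = √[μ(2/r₁ − 1/a_t)] = 61050 m/s.
Δv₁ = v_p − v_c1 = 17050 m/s.
At r₂: circular v_c2 = √(μ/r₂) = 8681 m/s; transfer-aphelion v_a = √[μ(2/r₂ − 1/a_t)] = 2376 m/s.
Δv₂ = v_c2 − v_a = 6305 m/s.
Total Δv = Δv₁ + Δv₂ = 23360 m/s = 23.36 km/s.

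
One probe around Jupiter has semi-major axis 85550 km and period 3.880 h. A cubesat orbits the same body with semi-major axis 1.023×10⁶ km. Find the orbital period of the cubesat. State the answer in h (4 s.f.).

Kepler's third law: T² ∝ a³, so T₂ = T₁ (a₂/a₁)^(3/2).
a₂/a₁ = 11.96, (a₂/a₁)^(3/2) = 41.35.
T₂ = 3.880 × 41.35 = 160.4 h.

T₂ ≈ 160.4 h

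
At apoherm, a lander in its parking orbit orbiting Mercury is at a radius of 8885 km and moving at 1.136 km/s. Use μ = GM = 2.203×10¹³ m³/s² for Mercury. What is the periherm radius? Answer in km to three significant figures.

r_a = 8.885×10⁶ m.
Specific energy ε = v²/2 − μ/r = -1.834×10⁶ J/kg, so a = −μ/(2ε) = 6.005×10⁶ m.
The apsides satisfy r_p + r_a = 2a, so the periherm radius is 2a − r_a = 3.126×10⁶ m = 3125.6 km.

periherm radius ≈ 3130 km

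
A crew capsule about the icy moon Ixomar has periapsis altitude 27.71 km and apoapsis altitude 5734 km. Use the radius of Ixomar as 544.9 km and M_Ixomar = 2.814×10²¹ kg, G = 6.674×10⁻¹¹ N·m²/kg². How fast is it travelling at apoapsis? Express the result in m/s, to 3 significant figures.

μ = GM = 6.674×10⁻¹¹ × 2.814×10²¹ = 1.878×10¹¹ m³/s².
r_p = 544.9 + 27.71 = 572.61 km = 5.7261×10⁵ m.
r_a = 544.9 + 5734 = 6278.9 km = 6.2789×10⁶ m.
Semi-major axis a = (r_p + r_a)/2 = 3425.8 km = 3.426×10⁶ m.
Vis-viva: v² = μ(2/r − 1/a) = 1.878×10¹¹ × (3.185×10⁻⁷ − 2.919×10⁻⁷) = 5.000×10³ m²/s².
v = 70.71 m/s.

v ≈ 70.7 m/s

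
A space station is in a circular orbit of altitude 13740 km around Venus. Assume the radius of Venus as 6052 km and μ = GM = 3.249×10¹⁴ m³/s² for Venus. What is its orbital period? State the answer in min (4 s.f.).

T ≈ 511.6 min

r = 6052 + 13740 = 19792 km = 1.9792×10⁷ m.
Kepler's third law: T = 2π√(r³/μ) = 2π√((1.979×10⁷)³ / 3.249×10¹⁴).
r³/μ = 2.386×10⁷ s², so T = 2π × 4.885×10³ = 3.069×10⁴ s.
Converting: 3.069×10⁴ s ÷ 60.00 = 511.6 min.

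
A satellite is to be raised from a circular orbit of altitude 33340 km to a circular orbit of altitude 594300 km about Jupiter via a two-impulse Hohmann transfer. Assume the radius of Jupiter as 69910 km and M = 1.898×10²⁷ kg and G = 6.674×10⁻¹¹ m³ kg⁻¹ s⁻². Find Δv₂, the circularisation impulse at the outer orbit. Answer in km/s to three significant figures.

μ = GM = 6.674×10⁻¹¹ × 1.898×10²⁷ = 1.267×10¹⁷ m³/s².
r₁ = 69910 + 33340 = 103250 km = 1.0325×10⁸ m.
r₂ = 69910 + 594300 = 664210 km = 6.6421×10⁸ m.
Transfer ellipse a_t = (r₁ + r₂)/2 = 3.837×10⁸ m.
At r₁: circular v_c1 = √(μ/r₁) = 35030 m/s; transfer-perijove v_p = √[μ(2/r₁ − 1/a_t)] = 46080 m/s.
At r₂: circular v_c2 = √(μ/r₂) = 13810 m/s; transfer-apojove v_a = √[μ(2/r₂ − 1/a_t)] = 7163 m/s.
Δv₂ = v_c2 − v_a = 6646 m/s.
= 6.646 km/s.

Δv ≈ 6.65 km/s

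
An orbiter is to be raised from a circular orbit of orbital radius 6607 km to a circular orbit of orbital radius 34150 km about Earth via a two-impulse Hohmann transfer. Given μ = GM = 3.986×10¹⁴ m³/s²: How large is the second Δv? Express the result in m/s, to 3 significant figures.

Δv ≈ 1470 m/s

r₁ = 6607 km = 6.607×10⁶ m.
r₂ = 34150 km = 3.415×10⁷ m.
Transfer ellipse a_t = (r₁ + r₂)/2 = 2.038×10⁷ m.
At r₁: circular v_c1 = √(μ/r₁) = 7767 m/s; transfer-perigee v_p = √[μ(2/r₁ − 1/a_t)] = 10050 m/s.
At r₂: circular v_c2 = √(μ/r₂) = 3416 m/s; transfer-apogee v_a = √[μ(2/r₂ − 1/a_t)] = 1945 m/s.
Δv₂ = v_c2 − v_a = 1471 m/s.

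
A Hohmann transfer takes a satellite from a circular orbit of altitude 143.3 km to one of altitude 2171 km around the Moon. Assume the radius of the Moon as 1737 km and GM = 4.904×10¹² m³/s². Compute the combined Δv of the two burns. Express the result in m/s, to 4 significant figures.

r₁ = 1737 + 143.3 = 1880.3 km = 1.8803×10⁶ m.
r₂ = 1737 + 2171 = 3908.0 km = 3.9080×10⁶ m.
Transfer ellipse a_t = (r₁ + r₂)/2 = 2.894×10⁶ m.
At r₁: circular v_c1 = √(μ/r₁) = 1615 m/s; transfer-perilune v_p = √[μ(2/r₁ − 1/a_t)] = 1877 m/s.
Δv₁ = v_p − v_c1 = 261.7 m/s.
At r₂: circular v_c2 = √(μ/r₂) = 1120 m/s; transfer-apolune v_a = √[μ(2/r₂ − 1/a_t)] = 902.9 m/s.
Δv₂ = v_c2 − v_a = 217.3 m/s.
Total Δv = Δv₁ + Δv₂ = 479.0 m/s.

Δv_total ≈ 479.0 m/s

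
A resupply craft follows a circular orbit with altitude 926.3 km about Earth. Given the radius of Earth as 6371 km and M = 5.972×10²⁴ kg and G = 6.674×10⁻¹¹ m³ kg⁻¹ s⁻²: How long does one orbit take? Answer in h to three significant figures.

T ≈ 1.72 h

μ = GM = 6.674×10⁻¹¹ × 5.972×10²⁴ = 3.986×10¹⁴ m³/s².
r = 6371 + 926.3 = 7297.3 km = 7.2973×10⁶ m.
Kepler's third law: T = 2π√(r³/μ) = 2π√((7.297×10⁶)³ / 3.986×10¹⁴).
r³/μ = 9.749×10⁵ s², so T = 2π × 9.874×10² = 6.204×10³ s.
Converting: 6.204×10³ s ÷ 3600 = 1.723 h.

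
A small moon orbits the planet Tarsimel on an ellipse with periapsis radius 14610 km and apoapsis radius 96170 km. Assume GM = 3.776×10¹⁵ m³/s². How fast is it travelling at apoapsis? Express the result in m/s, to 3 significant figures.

v ≈ 3220 m/s

Semi-major axis a = (r_p + r_a)/2 = 55390 km = 5.539×10⁷ m.
Vis-viva: v² = μ(2/r − 1/a) = 3.776×10¹⁵ × (2.080×10⁻⁸ − 1.805×10⁻⁸) = 1.036×10⁷ m²/s².
v = 3218 m/s.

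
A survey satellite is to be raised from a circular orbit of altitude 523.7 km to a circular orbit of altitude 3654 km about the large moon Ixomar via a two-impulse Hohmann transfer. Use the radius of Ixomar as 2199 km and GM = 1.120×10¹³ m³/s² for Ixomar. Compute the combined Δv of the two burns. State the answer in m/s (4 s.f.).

Δv_total ≈ 622.4 m/s

r₁ = 2199 + 523.7 = 2722.7 km = 2.7227×10⁶ m.
r₂ = 2199 + 3654 = 5853.0 km = 5.8530×10⁶ m.
Transfer ellipse a_t = (r₁ + r₂)/2 = 4.288×10⁶ m.
At r₁: circular v_c1 = √(μ/r₁) = 2028 m/s; transfer-periapsis v_p = √[μ(2/r₁ − 1/a_t)] = 2370 m/s.
Δv₁ = v_p − v_c1 = 341.4 m/s.
At r₂: circular v_c2 = √(μ/r₂) = 1383 m/s; transfer-apoapsis v_a = √[μ(2/r₂ − 1/a_t)] = 1102 m/s.
Δv₂ = v_c2 − v_a = 281.0 m/s.
Total Δv = Δv₁ + Δv₂ = 622.4 m/s.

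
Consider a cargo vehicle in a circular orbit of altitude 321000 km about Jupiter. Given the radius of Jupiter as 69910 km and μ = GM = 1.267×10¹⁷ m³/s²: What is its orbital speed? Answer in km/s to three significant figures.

v ≈ 18.0 km/s

r = 69910 + 321000 = 390910 km = 3.9091×10⁸ m.
For a circular orbit v = √(μ/r) = √(1.267×10¹⁷ / 3.909×10⁸) = √(3.241×10⁸) = 18000 m/s.
That is 18.00 km/s.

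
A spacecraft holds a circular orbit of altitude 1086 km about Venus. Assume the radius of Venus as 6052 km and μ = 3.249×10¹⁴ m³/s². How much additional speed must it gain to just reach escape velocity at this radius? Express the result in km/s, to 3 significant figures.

Δv ≈ 2.79 km/s

r = 6052 + 1086 = 7138.0 km = 7.1380×10⁶ m.
Circular speed v_c = √(μ/r) = 6747 m/s.
Escape speed v_esc = √(2μ/r) = √2 × v_c = 9541 m/s.
Δv = v_esc − v_c = 2795 m/s = 2.795 km/s.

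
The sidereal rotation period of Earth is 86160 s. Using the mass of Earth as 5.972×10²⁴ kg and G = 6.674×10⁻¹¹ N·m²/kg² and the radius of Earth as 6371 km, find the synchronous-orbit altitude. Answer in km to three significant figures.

h_sync ≈ 35800 km

μ = GM = 6.674×10⁻¹¹ × 5.972×10²⁴ = 3.986×10¹⁴ m³/s².
A synchronous orbit has period T, so by Kepler's third law a = (μT²/4π²)^(1/3).
μT²/4π² = 3.986×10¹⁴ × (8.616×10⁴)² / 39.48 = 7.495×10²² m³.
a = 4.216×10⁷ m = 42162 km.
Altitude h = a − R = 42162 − 6371 = 35791 km.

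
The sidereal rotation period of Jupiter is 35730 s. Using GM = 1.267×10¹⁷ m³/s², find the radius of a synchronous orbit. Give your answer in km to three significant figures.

A synchronous orbit has period T, so by Kepler's third law a = (μT²/4π²)^(1/3).
μT²/4π² = 1.267×10¹⁷ × (3.573×10⁴)² / 39.48 = 4.097×10²⁴ m³.
a = 1.600×10⁸ m = 1.6002×10⁵ km.

r_sync ≈ 1.60×10⁵ km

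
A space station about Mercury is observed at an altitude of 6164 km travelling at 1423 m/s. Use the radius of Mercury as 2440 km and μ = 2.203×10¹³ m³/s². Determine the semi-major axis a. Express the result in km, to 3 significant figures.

r = 2440 + 6164 = 8604.0 km = 8.604×10⁶ m.
Vis-viva rearranged: 1/a = 2/r − v²/μ = 2.325×10⁻⁷ − 9.192×10⁻⁸ = 1.405×10⁻⁷ m⁻¹.
a = 7.116×10⁶ m = 7115.8 km.

a ≈ 7120 km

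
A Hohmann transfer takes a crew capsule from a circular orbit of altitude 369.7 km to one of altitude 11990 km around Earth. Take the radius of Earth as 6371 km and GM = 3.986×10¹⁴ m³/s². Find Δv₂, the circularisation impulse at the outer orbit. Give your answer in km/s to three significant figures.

r₁ = 6371 + 369.7 = 6740.7 km = 6.7407×10⁶ m.
r₂ = 6371 + 11990 = 18361 km = 1.8361×10⁷ m.
Transfer ellipse a_t = (r₁ + r₂)/2 = 1.255×10⁷ m.
At r₁: circular v_c1 = √(μ/r₁) = 7690 m/s; transfer-perigee v_p = √[μ(2/r₁ − 1/a_t)] = 9301 m/s.
At r₂: circular v_c2 = √(μ/r₂) = 4659 m/s; transfer-apogee v_a = √[μ(2/r₂ − 1/a_t)] = 3415 m/s.
Δv₂ = v_c2 − v_a = 1245 m/s.
= 1.245 km/s.

Δv ≈ 1.24 km/s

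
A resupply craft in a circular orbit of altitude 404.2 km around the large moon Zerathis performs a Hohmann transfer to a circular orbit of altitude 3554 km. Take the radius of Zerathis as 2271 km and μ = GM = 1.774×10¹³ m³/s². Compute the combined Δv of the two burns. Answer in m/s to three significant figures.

Δv_total ≈ 800 m/s

r₁ = 2271 + 404.2 = 2675.2 km = 2.6752×10⁶ m.
r₂ = 2271 + 3554 = 5825.0 km = 5.8250×10⁶ m.
Transfer ellipse a_t = (r₁ + r₂)/2 = 4.250×10⁶ m.
At r₁: circular v_c1 = √(μ/r₁) = 2575 m/s; transfer-periapsis v_p = √[μ(2/r₁ − 1/a_t)] = 3015 m/s.
Δv₁ = v_p − v_c1 = 439.6 m/s.
At r₂: circular v_c2 = √(μ/r₂) = 1745 m/s; transfer-apoapsis v_a = √[μ(2/r₂ − 1/a_t)] = 1385 m/s.
Δv₂ = v_c2 − v_a = 360.6 m/s.
Total Δv = Δv₁ + Δv₂ = 800.2 m/s.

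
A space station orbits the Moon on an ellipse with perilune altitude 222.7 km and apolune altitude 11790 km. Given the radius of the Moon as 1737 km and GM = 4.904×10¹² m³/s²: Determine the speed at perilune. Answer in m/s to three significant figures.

r_p = 1737 + 222.7 = 1959.7 km = 1.9597×10⁶ m.
r_a = 1737 + 11790 = 13527 km = 1.3527×10⁷ m.
Semi-major axis a = (r_p + r_a)/2 = 7743.4 km = 7.743×10⁶ m.
Vis-viva: v² = μ(2/r − 1/a) = 4.904×10¹² × (1.021×10⁻⁶ − 1.291×10⁻⁷) = 4.372×10⁶ m²/s².
v = 2091 m/s.

v ≈ 2090 m/s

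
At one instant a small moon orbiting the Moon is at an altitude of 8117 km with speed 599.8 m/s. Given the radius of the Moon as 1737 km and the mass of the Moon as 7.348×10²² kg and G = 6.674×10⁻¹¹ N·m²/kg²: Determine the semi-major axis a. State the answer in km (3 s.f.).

a ≈ 7720 km

μ = GM = 6.674×10⁻¹¹ × 7.348×10²² = 4.904×10¹² m³/s².
r = 1737 + 8117 = 9854.0 km = 9.854×10⁶ m.
Vis-viva rearranged: 1/a = 2/r − v²/μ = 2.030×10⁻⁷ − 7.336×10⁻⁸ = 1.296×10⁻⁷ m⁻¹.
a = 7.716×10⁶ m = 7715.8 km.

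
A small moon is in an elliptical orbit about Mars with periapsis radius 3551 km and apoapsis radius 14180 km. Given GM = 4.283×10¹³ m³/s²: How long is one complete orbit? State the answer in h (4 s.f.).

Semi-major axis a = (r_p + r_a)/2 = (3551.0 + 14180)/2 = 8865.5 km = 8.866×10⁶ m.
By Kepler's third law T = 2π√(a³/μ) = 2π × 4.033×10³ = 2.534×10⁴ s.
= 7.040 h.

T ≈ 7.040 h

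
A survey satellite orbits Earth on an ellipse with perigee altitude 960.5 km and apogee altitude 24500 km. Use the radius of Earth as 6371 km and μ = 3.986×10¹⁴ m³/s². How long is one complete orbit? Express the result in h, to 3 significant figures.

r_p = 6371 + 960.5 = 7331.5 km = 7.3315×10⁶ m.
r_a = 6371 + 24500 = 30871 km = 3.0871×10⁷ m.
Semi-major axis a = (r_p + r_a)/2 = (7331.5 + 30871)/2 = 19101 km = 1.910×10⁷ m.
By Kepler's third law T = 2π√(a³/μ) = 2π × 4.181×10³ = 2.627×10⁴ s.
= 7.298 h.

T ≈ 7.30 h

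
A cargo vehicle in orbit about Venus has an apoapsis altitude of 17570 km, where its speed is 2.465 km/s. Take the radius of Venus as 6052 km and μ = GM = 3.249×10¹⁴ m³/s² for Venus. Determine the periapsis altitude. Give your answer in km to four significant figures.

r_a = 6052 + 17570 = 23622 km = 2.362×10⁷ m.
Specific energy ε = v²/2 − μ/r = -1.072×10⁷ J/kg, so a = −μ/(2ε) = 1.516×10⁷ m.
The apsides satisfy r_p + r_a = 2a, so the periapsis radius is 2a − r_a = 6.697×10⁶ m = 6697.1 km.
Periapsis altitude = 6697.1 − 6052 = 645.11 km.

periapsis altitude ≈ 645.1 km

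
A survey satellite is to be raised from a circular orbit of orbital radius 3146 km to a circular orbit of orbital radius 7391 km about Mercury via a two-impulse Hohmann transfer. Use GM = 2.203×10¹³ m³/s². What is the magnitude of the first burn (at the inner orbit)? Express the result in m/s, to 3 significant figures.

r₁ = 3146 km = 3.146×10⁶ m.
r₂ = 7391 km = 7.391×10⁶ m.
Transfer ellipse a_t = (r₁ + r₂)/2 = 5.268×10⁶ m.
At r₁: circular v_c1 = √(μ/r₁) = 2646 m/s; transfer-periherm v_p = √[μ(2/r₁ − 1/a_t)] = 3134 m/s.
Δv₁ = v_p − v_c1 = 488.0 m/s.

Δv ≈ 488 m/s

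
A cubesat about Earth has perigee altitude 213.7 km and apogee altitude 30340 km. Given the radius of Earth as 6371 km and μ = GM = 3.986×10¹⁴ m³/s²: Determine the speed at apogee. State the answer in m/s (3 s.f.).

v ≈ 1820 m/s

r_p = 6371 + 213.7 = 6584.7 km = 6.5847×10⁶ m.
r_a = 6371 + 30340 = 36711 km = 3.6711×10⁷ m.
Semi-major axis a = (r_p + r_a)/2 = 21648 km = 2.165×10⁷ m.
Vis-viva: v² = μ(2/r − 1/a) = 3.986×10¹⁴ × (5.448×10⁻⁸ − 4.619×10⁻⁸) = 3.303×10⁶ m²/s².
v = 1817 m/s.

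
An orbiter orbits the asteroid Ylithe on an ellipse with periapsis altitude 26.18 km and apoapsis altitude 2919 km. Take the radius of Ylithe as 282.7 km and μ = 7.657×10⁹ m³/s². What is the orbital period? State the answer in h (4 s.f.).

r_p = 282.7 + 26.18 = 308.88 km = 3.0888×10⁵ m.
r_a = 282.7 + 2919 = 3201.7 km = 3.2017×10⁶ m.
Semi-major axis a = (r_p + r_a)/2 = (308.88 + 3201.7)/2 = 1755.3 km = 1.755×10⁶ m.
By Kepler's third law T = 2π√(a³/μ) = 2π × 2.658×10⁴ = 1.670×10⁵ s.
= 46.38 h.

T ≈ 46.38 h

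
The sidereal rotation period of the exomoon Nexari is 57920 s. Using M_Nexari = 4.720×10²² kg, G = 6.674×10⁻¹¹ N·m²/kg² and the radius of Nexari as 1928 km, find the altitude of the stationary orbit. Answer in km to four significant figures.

μ = GM = 6.674×10⁻¹¹ × 4.720×10²² = 3.150×10¹² m³/s².
A synchronous orbit has period T, so by Kepler's third law a = (μT²/4π²)^(1/3).
μT²/4π² = 3.150×10¹² × (5.792×10⁴)² / 39.48 = 2.677×10²⁰ m³.
a = 6.445×10⁶ m = 6444.8 km.
Altitude h = a − R = 6444.8 − 1928 = 4516.8 km.

h_sync ≈ 4517 km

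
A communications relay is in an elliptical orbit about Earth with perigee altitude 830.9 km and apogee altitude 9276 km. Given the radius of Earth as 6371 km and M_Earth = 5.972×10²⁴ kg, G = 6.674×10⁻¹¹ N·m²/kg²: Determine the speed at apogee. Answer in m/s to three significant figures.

v ≈ 4010 m/s

μ = GM = 6.674×10⁻¹¹ × 5.972×10²⁴ = 3.986×10¹⁴ m³/s².
r_p = 6371 + 830.9 = 7201.9 km = 7.2019×10⁶ m.
r_a = 6371 + 9276 = 15647 km = 1.5647×10⁷ m.
Semi-major axis a = (r_p + r_a)/2 = 11424 km = 1.142×10⁷ m.
Vis-viva: v² = μ(2/r − 1/a) = 3.986×10¹⁴ × (1.278×10⁻⁷ − 8.753×10⁻⁸) = 1.606×10⁷ m²/s².
v = 4007 m/s.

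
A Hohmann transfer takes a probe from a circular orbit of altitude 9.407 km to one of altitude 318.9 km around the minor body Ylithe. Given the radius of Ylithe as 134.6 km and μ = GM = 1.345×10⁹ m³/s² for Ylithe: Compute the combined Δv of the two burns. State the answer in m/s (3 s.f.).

Δv_total ≈ 39.1 m/s

r₁ = 134.6 + 9.407 = 144.01 km = 1.4401×10⁵ m.
r₂ = 134.6 + 318.9 = 453.50 km = 4.5350×10⁵ m.
Transfer ellipse a_t = (r₁ + r₂)/2 = 2.988×10⁵ m.
At r₁: circular v_c1 = √(μ/r₁) = 96.64 m/s; transfer-periapsis v_p = √[μ(2/r₁ − 1/a_t)] = 119.1 m/s.
Δv₁ = v_p − v_c1 = 22.43 m/s.
At r₂: circular v_c2 = √(μ/r₂) = 54.46 m/s; transfer-apoapsis v_a = √[μ(2/r₂ − 1/a_t)] = 37.81 m/s.
Δv₂ = v_c2 − v_a = 16.65 m/s.
Total Δv = Δv₁ + Δv₂ = 39.08 m/s.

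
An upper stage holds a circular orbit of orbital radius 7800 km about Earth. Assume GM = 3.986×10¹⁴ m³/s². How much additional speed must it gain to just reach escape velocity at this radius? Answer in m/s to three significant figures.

r = 7800 km = 7.800×10⁶ m.
Circular speed v_c = √(μ/r) = 7149 m/s.
Escape speed v_esc = √(2μ/r) = √2 × v_c = 10110 m/s.
Δv = v_esc − v_c = 2961 m/s.

Δv ≈ 2960 m/s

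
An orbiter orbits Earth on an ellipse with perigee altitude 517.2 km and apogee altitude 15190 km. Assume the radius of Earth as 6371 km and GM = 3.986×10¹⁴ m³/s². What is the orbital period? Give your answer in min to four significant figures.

r_p = 6371 + 517.2 = 6888.2 km = 6.8882×10⁶ m.
r_a = 6371 + 15190 = 21561 km = 2.1561×10⁷ m.
Semi-major axis a = (r_p + r_a)/2 = (6888.2 + 21561)/2 = 14225 km = 1.422×10⁷ m.
By Kepler's third law T = 2π√(a³/μ) = 2π × 2.687×10³ = 1.688×10⁴ s.
= 281.4 min.

T ≈ 281.4 min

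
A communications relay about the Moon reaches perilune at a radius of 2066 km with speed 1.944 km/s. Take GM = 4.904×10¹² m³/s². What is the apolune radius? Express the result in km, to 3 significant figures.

r_p = 2.066×10⁶ m.
Specific energy ε = v²/2 − μ/r = -4.841×10⁵ J/kg, so a = −μ/(2ε) = 5.065×10⁶ m.
The apsides satisfy r_p + r_a = 2a, so the apolune radius is 2a − r_p = 8.064×10⁶ m = 8064.1 km.

apolune radius ≈ 8060 km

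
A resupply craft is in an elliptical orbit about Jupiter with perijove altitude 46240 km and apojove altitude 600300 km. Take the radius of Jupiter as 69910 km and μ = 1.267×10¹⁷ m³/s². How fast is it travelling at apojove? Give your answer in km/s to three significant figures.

r_p = 69910 + 46240 = 116150 km = 1.1615×10⁸ m.
r_a = 69910 + 600300 = 670210 km = 6.7021×10⁸ m.
Semi-major axis a = (r_p + r_a)/2 = 3.9318×10⁵ km = 3.932×10⁸ m.
Vis-viva: v² = μ(2/r − 1/a) = 1.267×10¹⁷ × (2.984×10⁻⁹ − 2.543×10⁻⁹) = 5.585×10⁷ m²/s².
v = 7473 m/s = 7.473 km/s.

v ≈ 7.47 km/s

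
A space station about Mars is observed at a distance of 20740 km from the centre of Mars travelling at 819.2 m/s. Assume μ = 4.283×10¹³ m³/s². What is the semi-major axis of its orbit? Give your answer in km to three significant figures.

r = 2.074×10⁷ m.
Specific orbital energy ε = v²/2 − μ/r = (819.2)²/2 − 4.283×10¹³/2.074×10⁷ = -1.730×10⁶ J/kg.
Since ε = −μ/(2a), a = −μ/(2ε) = 1.238×10⁷ m = 12382 km.

a ≈ 12400 km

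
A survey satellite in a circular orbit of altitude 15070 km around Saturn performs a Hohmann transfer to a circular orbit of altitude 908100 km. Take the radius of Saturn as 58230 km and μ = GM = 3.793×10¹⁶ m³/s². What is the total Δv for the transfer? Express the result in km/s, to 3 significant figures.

r₁ = 58230 + 15070 = 73300 km = 7.3300×10⁷ m.
r₂ = 58230 + 908100 = 966330 km = 9.6633×10⁸ m.
Transfer ellipse a_t = (r₁ + r₂)/2 = 5.198×10⁸ m.
At r₁: circular v_c1 = √(μ/r₁) = 22750 m/s; transfer-perikrone v_p = √[μ(2/r₁ − 1/a_t)] = 31020 m/s.
Δv₁ = v_p − v_c1 = 8268 m/s.
At r₂: circular v_c2 = √(μ/r₂) = 6265 m/s; transfer-apokrone v_a = √[μ(2/r₂ − 1/a_t)] = 2353 m/s.
Δv₂ = v_c2 − v_a = 3912 m/s.
Total Δv = Δv₁ + Δv₂ = 12180 m/s = 12.18 km/s.

Δv_total ≈ 12.2 km/s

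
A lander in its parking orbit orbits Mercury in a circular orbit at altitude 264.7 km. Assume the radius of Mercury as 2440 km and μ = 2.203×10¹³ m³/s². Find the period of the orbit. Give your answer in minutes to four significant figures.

T ≈ 99.24 minutes

r = 2440 + 264.7 = 2704.7 km = 2.7047×10⁶ m.
Kepler's third law: T = 2π√(r³/μ) = 2π√((2.705×10⁶)³ / 2.203×10¹³).
r³/μ = 8.981×10⁵ s², so T = 2π × 9.477×10² = 5.955×10³ s.
Converting: 5.955×10³ s ÷ 60.00 = 99.24 minutes.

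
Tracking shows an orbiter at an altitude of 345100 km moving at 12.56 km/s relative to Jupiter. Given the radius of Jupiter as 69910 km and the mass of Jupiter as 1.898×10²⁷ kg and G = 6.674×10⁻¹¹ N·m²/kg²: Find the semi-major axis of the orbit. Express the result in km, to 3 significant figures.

μ = GM = 6.674×10⁻¹¹ × 1.898×10²⁷ = 1.267×10¹⁷ m³/s².
r = 69910 + 345100 = 4.1501×10⁵ km = 4.150×10⁸ m.
Vis-viva rearranged: 1/a = 2/r − v²/μ = 4.819×10⁻⁹ − 1.245×10⁻⁹ = 3.574×10⁻⁹ m⁻¹.
a = 2.798×10⁸ m = 2.7981×10⁵ km.

a ≈ 2.80×10⁵ km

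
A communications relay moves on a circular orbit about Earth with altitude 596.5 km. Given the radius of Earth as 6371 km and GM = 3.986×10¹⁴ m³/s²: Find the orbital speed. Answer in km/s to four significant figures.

r = 6371 + 596.5 = 6967.5 km = 6.9675×10⁶ m.
For a circular orbit v = √(μ/r) = √(3.986×10¹⁴ / 6.968×10⁶) = √(5.721×10⁷) = 7564 m/s.
That is 7.564 km/s.

v ≈ 7.564 km/s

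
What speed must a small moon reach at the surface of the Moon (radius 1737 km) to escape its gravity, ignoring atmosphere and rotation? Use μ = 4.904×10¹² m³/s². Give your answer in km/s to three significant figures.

v_esc ≈ 2.38 km/s

r = R = 1.737×10⁶ m.
Escape speed v_esc = √(2μ/r) = √(2 × 4.904×10¹² / 1.737×10⁶) = √(5.647×10⁶) = 2376 m/s.
= 2.376 km/s.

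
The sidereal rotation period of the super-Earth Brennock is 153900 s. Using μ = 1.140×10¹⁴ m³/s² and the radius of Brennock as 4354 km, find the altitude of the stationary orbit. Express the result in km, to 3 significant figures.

A synchronous orbit has period T, so by Kepler's third law a = (μT²/4π²)^(1/3).
μT²/4π² = 1.140×10¹⁴ × (1.539×10⁵)² / 39.48 = 6.839×10²² m³.
a = 4.090×10⁷ m = 40895 km.
Altitude h = a − R = 40895 − 4354 = 36541 km.

h_sync ≈ 36500 km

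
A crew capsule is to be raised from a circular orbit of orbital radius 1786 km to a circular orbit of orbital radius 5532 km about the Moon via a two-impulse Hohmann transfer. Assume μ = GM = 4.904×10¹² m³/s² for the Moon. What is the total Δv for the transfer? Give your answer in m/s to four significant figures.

Δv_total ≈ 664.2 m/s

r₁ = 1786 km = 1.786×10⁶ m.
r₂ = 5532 km = 5.532×10⁶ m.
Transfer ellipse a_t = (r₁ + r₂)/2 = 3.659×10⁶ m.
At r₁: circular v_c1 = √(μ/r₁) = 1657 m/s; transfer-perilune v_p = √[μ(2/r₁ − 1/a_t)] = 2037 m/s.
Δv₁ = v_p − v_c1 = 380.4 m/s.
At r₂: circular v_c2 = √(μ/r₂) = 941.5 m/s; transfer-apolune v_a = √[μ(2/r₂ − 1/a_t)] = 657.8 m/s.
Δv₂ = v_c2 − v_a = 283.7 m/s.
Total Δv = Δv₁ + Δv₂ = 664.2 m/s.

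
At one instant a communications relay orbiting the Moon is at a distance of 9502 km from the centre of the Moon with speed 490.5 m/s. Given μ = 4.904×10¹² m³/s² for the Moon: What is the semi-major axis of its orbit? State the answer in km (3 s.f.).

r = 9.502×10⁶ m.
Specific orbital energy ε = v²/2 − μ/r = (490.5)²/2 − 4.904×10¹²/9.502×10⁶ = -3.958×10⁵ J/kg.
Since ε = −μ/(2a), a = −μ/(2ε) = 6.195×10⁶ m = 6194.9 km.

a ≈ 6190 km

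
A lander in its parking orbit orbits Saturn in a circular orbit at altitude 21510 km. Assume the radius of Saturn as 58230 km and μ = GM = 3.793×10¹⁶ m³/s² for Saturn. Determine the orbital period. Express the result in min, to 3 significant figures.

r = 58230 + 21510 = 79740 km = 7.9740×10⁷ m.
Kepler's third law: T = 2π√(r³/μ) = 2π√((7.974×10⁷)³ / 3.793×10¹⁶).
r³/μ = 1.337×10⁷ s², so T = 2π × 3.656×10³ = 2.297×10⁴ s.
Converting: 2.297×10⁴ s ÷ 60.00 = 382.9 min.

T ≈ 383 min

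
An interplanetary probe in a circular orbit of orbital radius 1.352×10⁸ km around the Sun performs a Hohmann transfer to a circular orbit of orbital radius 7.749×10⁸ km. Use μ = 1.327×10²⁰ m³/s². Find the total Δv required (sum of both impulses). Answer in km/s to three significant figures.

r₁ = 1.352×10⁸ km = 1.352×10¹¹ m.
r₂ = 7.749×10⁸ km = 7.749×10¹¹ m.
Transfer ellipse a_t = (r₁ + r₂)/2 = 4.550×10¹¹ m.
At r₁: circular v_c1 = √(μ/r₁) = 31330 m/s; transfer-perihelion v_p = √[μ(2/r₁ − 1/a_t)] = 40880 m/s.
Δv₁ = v_p − v_c1 = 9554 m/s.
At r₂: circular v_c2 = √(μ/r₂) = 13090 m/s; transfer-aphelion v_a = √[μ(2/r₂ − 1/a_t)] = 7133 m/s.
Δv₂ = v_c2 − v_a = 5953 m/s.
Total Δv = Δv₁ + Δv₂ = 15510 m/s = 15.51 km/s.

Δv_total ≈ 15.5 km/s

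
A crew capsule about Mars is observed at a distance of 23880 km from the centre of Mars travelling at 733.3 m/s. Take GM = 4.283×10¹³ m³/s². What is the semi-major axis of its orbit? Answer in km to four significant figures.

a ≈ 14050 km

r = 2.388×10⁷ m.
Specific orbital energy ε = v²/2 − μ/r = (733.3)²/2 − 4.283×10¹³/2.388×10⁷ = -1.525×10⁶ J/kg.
Since ε = −μ/(2a), a = −μ/(2ε) = 1.405×10⁷ m = 14046 km.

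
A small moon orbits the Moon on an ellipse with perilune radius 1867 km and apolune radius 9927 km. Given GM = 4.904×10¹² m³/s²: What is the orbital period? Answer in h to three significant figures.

Semi-major axis a = (r_p + r_a)/2 = (1867.0 + 9927.0)/2 = 5897.0 km = 5.897×10⁶ m.
By Kepler's third law T = 2π√(a³/μ) = 2π × 6.467×10³ = 4.063×10⁴ s.
= 11.29 h.

T ≈ 11.3 h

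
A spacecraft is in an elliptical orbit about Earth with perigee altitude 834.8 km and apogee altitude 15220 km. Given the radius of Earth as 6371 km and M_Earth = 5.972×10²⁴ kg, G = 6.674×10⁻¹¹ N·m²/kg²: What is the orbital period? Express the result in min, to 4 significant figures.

μ = GM = 6.674×10⁻¹¹ × 5.972×10²⁴ = 3.986×10¹⁴ m³/s².
r_p = 6371 + 834.8 = 7205.8 km = 7.2058×10⁶ m.
r_a = 6371 + 15220 = 21591 km = 2.1591×10⁷ m.
Semi-major axis a = (r_p + r_a)/2 = (7205.8 + 21591)/2 = 14398 km = 1.440×10⁷ m.
By Kepler's third law T = 2π√(a³/μ) = 2π × 2.737×10³ = 1.719×10⁴ s.
= 286.6 min.

T ≈ 286.6 min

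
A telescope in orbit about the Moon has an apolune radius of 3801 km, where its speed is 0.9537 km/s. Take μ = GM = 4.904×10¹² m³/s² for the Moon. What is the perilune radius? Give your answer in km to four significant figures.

r_a = 3.801×10⁶ m.
Specific energy ε = v²/2 − μ/r = -8.354×10⁵ J/kg, so a = −μ/(2ε) = 2.935×10⁶ m.
The apsides satisfy r_p + r_a = 2a, so the perilune radius is 2a − r_a = 2.069×10⁶ m = 2069.1 km.

perilune radius ≈ 2069 km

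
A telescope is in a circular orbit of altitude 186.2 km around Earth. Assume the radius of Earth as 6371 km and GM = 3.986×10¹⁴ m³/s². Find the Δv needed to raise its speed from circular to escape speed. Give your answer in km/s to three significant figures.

r = 6371 + 186.2 = 6557.2 km = 6.5572×10⁶ m.
Circular speed v_c = √(μ/r) = 7797 m/s.
Escape speed v_esc = √(2μ/r) = √2 × v_c = 11030 m/s.
Δv = v_esc − v_c = 3229 m/s = 3.229 km/s.

Δv ≈ 3.23 km/s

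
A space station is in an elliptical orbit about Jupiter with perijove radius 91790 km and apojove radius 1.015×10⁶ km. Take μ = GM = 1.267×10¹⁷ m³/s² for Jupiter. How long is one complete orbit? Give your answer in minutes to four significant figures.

T ≈ 3830 minutes

Semi-major axis a = (r_p + r_a)/2 = (91790 + 1.0150×10⁶)/2 = 5.5340×10⁵ km = 5.534×10⁸ m.
By Kepler's third law T = 2π√(a³/μ) = 2π × 3.657×10⁴ = 2.298×10⁵ s.
= 3830 minutes.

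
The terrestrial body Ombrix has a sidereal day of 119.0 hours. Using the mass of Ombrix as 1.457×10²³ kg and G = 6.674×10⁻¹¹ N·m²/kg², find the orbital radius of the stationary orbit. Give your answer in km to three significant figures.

r_sync ≈ 35600 km

μ = GM = 6.674×10⁻¹¹ × 1.457×10²³ = 9.724×10¹² m³/s².
T = 119.0 hours = 4.284×10⁵ s.
A synchronous orbit has period T, so by Kepler's third law a = (μT²/4π²)^(1/3).
μT²/4π² = 9.724×10¹² × (4.284×10⁵)² / 39.48 = 4.520×10²² m³.
a = 3.562×10⁷ m = 35623 km.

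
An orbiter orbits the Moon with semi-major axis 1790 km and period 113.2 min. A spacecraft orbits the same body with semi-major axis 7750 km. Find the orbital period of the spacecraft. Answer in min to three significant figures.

Kepler's third law: T² ∝ a³, so T₂ = T₁ (a₂/a₁)^(3/2).
a₂/a₁ = 4.330, (a₂/a₁)^(3/2) = 9.009.
T₂ = 113.2 × 9.009 = 1020 min.

T₂ ≈ 1020 min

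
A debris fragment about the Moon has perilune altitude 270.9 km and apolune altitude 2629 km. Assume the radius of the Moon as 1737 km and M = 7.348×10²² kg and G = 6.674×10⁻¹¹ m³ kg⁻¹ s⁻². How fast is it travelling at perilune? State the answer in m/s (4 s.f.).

μ = GM = 6.674×10⁻¹¹ × 7.348×10²² = 4.904×10¹² m³/s².
r_p = 1737 + 270.9 = 2007.9 km = 2.0079×10⁶ m.
r_a = 1737 + 2629 = 4366.0 km = 4.3660×10⁶ m.
Semi-major axis a = (r_p + r_a)/2 = 3186.9 km = 3.187×10⁶ m.
Vis-viva: v² = μ(2/r − 1/a) = 4.904×10¹² × (9.961×10⁻⁷ − 3.138×10⁻⁷) = 3.346×10⁶ m²/s².
v = 1829 m/s.

v ≈ 1829 m/s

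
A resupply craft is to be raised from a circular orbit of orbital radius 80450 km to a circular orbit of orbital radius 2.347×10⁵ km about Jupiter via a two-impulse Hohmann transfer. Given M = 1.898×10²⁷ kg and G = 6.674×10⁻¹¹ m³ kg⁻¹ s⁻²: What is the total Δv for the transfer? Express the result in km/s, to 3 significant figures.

Δv_total ≈ 15.4 km/s

μ = GM = 6.674×10⁻¹¹ × 1.898×10²⁷ = 1.267×10¹⁷ m³/s².
r₁ = 80450 km = 8.045×10⁷ m.
r₂ = 2.347×10⁵ km = 2.347×10⁸ m.
Transfer ellipse a_t = (r₁ + r₂)/2 = 1.576×10⁸ m.
At r₁: circular v_c1 = √(μ/r₁) = 39680 m/s; transfer-perijove v_p = √[μ(2/r₁ − 1/a_t)] = 48430 m/s.
Δv₁ = v_p − v_c1 = 8747 m/s.
At r₂: circular v_c2 = √(μ/r₂) = 23230 m/s; transfer-apojove v_a = √[μ(2/r₂ − 1/a_t)] = 16600 m/s.
Δv₂ = v_c2 − v_a = 6632 m/s.
Total Δv = Δv₁ + Δv₂ = 15380 m/s = 15.38 km/s.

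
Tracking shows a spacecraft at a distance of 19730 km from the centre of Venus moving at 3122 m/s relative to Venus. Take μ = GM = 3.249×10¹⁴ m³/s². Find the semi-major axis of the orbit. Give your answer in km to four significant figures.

a ≈ 14010 km

r = 1.973×10⁷ m.
Vis-viva rearranged: 1/a = 2/r − v²/μ = 1.014×10⁻⁷ − 3.000×10⁻⁸ = 7.137×10⁻⁸ m⁻¹.
a = 1.401×10⁷ m = 14012 km.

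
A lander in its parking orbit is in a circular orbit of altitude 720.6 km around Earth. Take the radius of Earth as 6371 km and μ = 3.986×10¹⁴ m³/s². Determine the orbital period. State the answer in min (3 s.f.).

r = 6371 + 720.6 = 7091.6 km = 7.0916×10⁶ m.
Kepler's third law: T = 2π√(r³/μ) = 2π√((7.092×10⁶)³ / 3.986×10¹⁴).
r³/μ = 8.947×10⁵ s², so T = 2π × 9.459×10² = 5.943×10³ s.
Converting: 5.943×10³ s ÷ 60.00 = 99.05 min.

T ≈ 99.1 min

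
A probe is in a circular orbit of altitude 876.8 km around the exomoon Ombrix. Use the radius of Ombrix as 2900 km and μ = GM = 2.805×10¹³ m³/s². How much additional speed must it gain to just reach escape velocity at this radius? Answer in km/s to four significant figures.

r = 2900 + 876.8 = 3776.8 km = 3.7768×10⁶ m.
Circular speed v_c = √(μ/r) = 2725 m/s.
Escape speed v_esc = √(2μ/r) = √2 × v_c = 3854 m/s.
Δv = v_esc − v_c = 1129 m/s = 1.129 km/s.

Δv ≈ 1.129 km/s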